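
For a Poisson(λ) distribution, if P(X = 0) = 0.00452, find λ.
λ = 5.3992

For a Poisson(λ) distribution, the PMF at 0 is:
P(X = 0) = λ^0 e^(-λ) / 0! = e^(-λ)

Given P(X = 0) = 0.00452:
e^(-λ) = 0.00452
-λ = ln(0.00452)
λ = -ln(0.00452) = 5.3992

Verification: e^(-5.3992) = 0.00452 ✓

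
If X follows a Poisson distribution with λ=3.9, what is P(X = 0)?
0.020242

We have X ~ Poisson(λ=3.9).

For a Poisson distribution, the PMF gives us the probability of each outcome.

Using the PMF formula:
P(X = 0) = 0.020242

Rounded to 4 decimal places: 0.0202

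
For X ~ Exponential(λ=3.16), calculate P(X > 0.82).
0.074930

We have X ~ Exponential(λ=3.16).

P(X > 0.82) = 1 - P(X ≤ 0.82)
                = 1 - F(0.82)
                = 1 - 0.925070
                = 0.074930

So there's approximately a 7.5% chance that X exceeds 0.82.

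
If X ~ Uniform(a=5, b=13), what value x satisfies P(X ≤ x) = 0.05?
5.4000

We have X ~ Uniform(a=5, b=13).

We want to find x such that P(X ≤ x) = 0.05.

This is the 5th percentile, which means 5% of values fall below this point.

Using the inverse CDF (quantile function):
x = F⁻¹(0.05) = 5.4000

Verification: P(X ≤ 5.4000) = 0.05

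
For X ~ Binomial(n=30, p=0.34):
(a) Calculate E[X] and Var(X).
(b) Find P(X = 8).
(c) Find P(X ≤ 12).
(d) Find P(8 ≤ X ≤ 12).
(a) E[X] = 10.2000, Var(X) = 6.7320
(b) P(X = 8) = 0.111988
(c) P(X ≤ 12) = 0.813479
(d) P(8 ≤ X ≤ 12) = 0.665015

We have X ~ Binomial(n=30, p=0.34).

(a) Moments:
E[X] = 10.2000
Var(X) = 6.7320
σ = √Var(X) = 2.5946

(b) Point probability using PMF:
P(X = 8) = 0.111988

(c) Cumulative probability using CDF:
P(X ≤ 12) = F(12) = 0.813479

(d) Range probability:
P(8 ≤ X ≤ 12) = P(X ≤ 12) - P(X ≤ 7)
                   = F(12) - F(7)
                   = 0.813479 - 0.148464
                   = 0.665015

This means approximately 66.5% of outcomes fall in the interval [8, 12].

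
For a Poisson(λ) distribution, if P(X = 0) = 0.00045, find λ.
λ = 7.7063

For a Poisson(λ) distribution, the PMF at 0 is:
P(X = 0) = λ^0 e^(-λ) / 0! = e^(-λ)

Given P(X = 0) = 0.00045:
e^(-λ) = 0.00045
-λ = ln(0.00045)
λ = -ln(0.00045) = 7.7063

Verification: e^(-7.7063) = 0.00045 ✓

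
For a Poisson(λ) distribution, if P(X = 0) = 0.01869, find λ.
λ = 3.9798

For a Poisson(λ) distribution, the PMF at 0 is:
P(X = 0) = λ^0 e^(-λ) / 0! = e^(-λ)

Given P(X = 0) = 0.01869:
e^(-λ) = 0.01869
-λ = ln(0.01869)
λ = -ln(0.01869) = 3.9798

Verification: e^(-3.9798) = 0.01869 ✓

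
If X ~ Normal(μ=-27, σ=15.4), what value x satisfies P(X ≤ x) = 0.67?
-20.2253

We have X ~ Normal(μ=-27, σ=15.4).

We want to find x such that P(X ≤ x) = 0.67.

This is the 67th percentile, which means 67% of values fall below this point.

Using the inverse CDF (quantile function):
x = F⁻¹(0.67) = -20.2253

Verification: P(X ≤ -20.2253) = 0.67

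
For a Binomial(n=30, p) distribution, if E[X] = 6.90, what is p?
p = 0.23

For a Binomial(n, p) distribution:
E[X] = n × p

Given n = 30 and E[X] = 6.90:
6.90 = 30 × p
p = 6.90 / 30 = 0.23

Verification: Binomial(30, 0.23) has E[X] = 6.90 ✓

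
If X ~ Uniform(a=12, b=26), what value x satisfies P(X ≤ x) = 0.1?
13.4000

We have X ~ Uniform(a=12, b=26).

We want to find x such that P(X ≤ x) = 0.1.

This is the 10th percentile, which means 10% of values fall below this point.

Using the inverse CDF (quantile function):
x = F⁻¹(0.1) = 13.4000

Verification: P(X ≤ 13.4000) = 0.1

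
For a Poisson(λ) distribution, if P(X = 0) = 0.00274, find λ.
λ = 5.8998

For a Poisson(λ) distribution, the PMF at 0 is:
P(X = 0) = λ^0 e^(-λ) / 0! = e^(-λ)

Given P(X = 0) = 0.00274:
e^(-λ) = 0.00274
-λ = ln(0.00274)
λ = -ln(0.00274) = 5.8998

Verification: e^(-5.8998) = 0.00274 ✓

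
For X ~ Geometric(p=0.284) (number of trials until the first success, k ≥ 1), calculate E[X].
3.5211

We have X ~ Geometric(p=0.284) (number of trials until the first success, k ≥ 1).

For a Geometric distribution with p=0.284 (number of trials until the first success, k ≥ 1):
E[X] = 3.5211

This is the expected (average) value of X.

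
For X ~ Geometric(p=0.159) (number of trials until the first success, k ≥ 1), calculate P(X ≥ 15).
0.088541

We have X ~ Geometric(p=0.159) (number of trials until the first success, k ≥ 1).

For discrete distributions, P(X ≥ 15) = 1 - P(X ≤ 14).

P(X ≤ 14) = 0.911459
P(X ≥ 15) = 1 - 0.911459 = 0.088541

So there's approximately a 8.9% chance that X is at least 15.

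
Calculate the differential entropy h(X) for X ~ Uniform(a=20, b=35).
2.7081 nats

We have X ~ Uniform(a=20, b=35).

The differential entropy measures the uncertainty or information content of the distribution.

For a Uniform distribution with a=20, b=35:
h(X) = 2.7081 nats

(In bits, this would be 3.9069 bits.)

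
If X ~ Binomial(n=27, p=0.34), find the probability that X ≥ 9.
0.600588

We have X ~ Binomial(n=27, p=0.34).

For discrete distributions, P(X ≥ 9) = 1 - P(X ≤ 8).

P(X ≤ 8) = 0.399412
P(X ≥ 9) = 1 - 0.399412 = 0.600588

So there's approximately a 60.1% chance that X is at least 9.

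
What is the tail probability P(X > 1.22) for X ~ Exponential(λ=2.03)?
0.084028

We have X ~ Exponential(λ=2.03).

P(X > 1.22) = 1 - P(X ≤ 1.22)
                = 1 - F(1.22)
                = 1 - 0.915972
                = 0.084028

So there's approximately a 8.4% chance that X exceeds 1.22.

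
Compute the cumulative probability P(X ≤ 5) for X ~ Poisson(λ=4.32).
0.733333

We have X ~ Poisson(λ=4.32).

The CDF gives us P(X ≤ k).

Using the CDF:
P(X ≤ 5) = 0.733333

This means there's approximately a 73.3% chance that X is at most 5.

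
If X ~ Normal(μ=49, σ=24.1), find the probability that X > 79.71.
0.101283

We have X ~ Normal(μ=49, σ=24.1).

P(X > 79.71) = 1 - P(X ≤ 79.71)
                = 1 - F(79.71)
                = 1 - 0.898717
                = 0.101283

So there's approximately a 10.1% chance that X exceeds 79.71.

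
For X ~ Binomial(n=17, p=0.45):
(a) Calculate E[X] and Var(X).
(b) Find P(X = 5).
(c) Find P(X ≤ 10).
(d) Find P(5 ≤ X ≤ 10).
(a) E[X] = 7.6500, Var(X) = 4.2075
(b) P(X = 5) = 0.087491
(c) P(X ≤ 10) = 0.917410
(d) P(5 ≤ X ≤ 10) = 0.857834

We have X ~ Binomial(n=17, p=0.45).

(a) Moments:
E[X] = 7.6500
Var(X) = 4.2075
σ = √Var(X) = 2.0512

(b) Point probability using PMF:
P(X = 5) = 0.087491

(c) Cumulative probability using CDF:
P(X ≤ 10) = F(10) = 0.917410

(d) Range probability:
P(5 ≤ X ≤ 10) = P(X ≤ 10) - P(X ≤ 4)
                   = F(10) - F(4)
                   = 0.917410 - 0.059576
                   = 0.857834

This means approximately 85.8% of outcomes fall in the interval [5, 10].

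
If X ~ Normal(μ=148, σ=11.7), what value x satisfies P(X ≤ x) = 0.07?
130.7332

We have X ~ Normal(μ=148, σ=11.7).

We want to find x such that P(X ≤ x) = 0.07.

This is the 7th percentile, which means 7% of values fall below this point.

Using the inverse CDF (quantile function):
x = F⁻¹(0.07) = 130.7332

Verification: P(X ≤ 130.7332) = 0.07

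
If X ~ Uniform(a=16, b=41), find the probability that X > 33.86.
0.285600

We have X ~ Uniform(a=16, b=41).

P(X > 33.86) = 1 - P(X ≤ 33.86)
                = 1 - F(33.86)
                = 1 - 0.714400
                = 0.285600

So there's approximately a 28.6% chance that X exceeds 33.86.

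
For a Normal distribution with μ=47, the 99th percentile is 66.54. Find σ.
σ = 8.3994

For X ~ Normal(μ, σ), the p-th percentile satisfies x = μ + z_p × σ,
where z_p = Φ⁻¹(p) is the standard normal quantile.

Step 1: z_{0.99} = Φ⁻¹(0.99) = 2.3263

Step 2: Solve for σ:
66.54 = 47 + 2.3263 × σ
σ = (66.54 - 47) / 2.3263
σ = 19.54 / 2.3263
σ = 8.3994

Verification: μ + z × σ = 47 + 2.3263 × 8.3994 = 66.54 ✓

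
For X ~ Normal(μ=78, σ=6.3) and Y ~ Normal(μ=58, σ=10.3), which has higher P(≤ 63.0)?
Y has higher probability (P(Y ≤ 63.0) = 0.6863 > P(X ≤ 63.0) = 0.0086)

Compute P(≤ 63.0) for each distribution:

X ~ Normal(μ=78, σ=6.3):
P(X ≤ 63.0) = 0.0086

Y ~ Normal(μ=58, σ=10.3):
P(Y ≤ 63.0) = 0.6863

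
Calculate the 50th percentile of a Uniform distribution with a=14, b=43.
28.5000

We have X ~ Uniform(a=14, b=43).

We want to find x such that P(X ≤ x) = 0.5.

This is the 50th percentile, which means 50% of values fall below this point.

Using the inverse CDF (quantile function):
x = F⁻¹(0.5) = 28.5000

Verification: P(X ≤ 28.5000) = 0.5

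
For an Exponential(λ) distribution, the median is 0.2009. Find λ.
λ = 3.4502

For X ~ Exponential(λ), the CDF is F(x) = 1 - e^(-λx).
The median m satisfies F(m) = 0.5:
1 - e^(-λm) = 0.5
e^(-λm) = 0.5
λm = ln(2)
m = ln(2) / λ

Given m = 0.2009:
λ = ln(2) / 0.2009 = 0.693147 / 0.2009 = 3.4502

Verification: ln(2) / 3.4502 = 0.2009 ✓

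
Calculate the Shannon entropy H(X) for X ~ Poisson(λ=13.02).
2.6955 nats

We have X ~ Poisson(λ=13.02).

The Shannon entropy measures the uncertainty or information content of the distribution.

For a Poisson distribution with λ=13.02:
H(X) = 2.6955 nats

(In bits, this would be 3.8888 bits.)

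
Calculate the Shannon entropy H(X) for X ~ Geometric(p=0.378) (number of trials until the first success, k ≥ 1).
1.7542 nats

We have X ~ Geometric(p=0.378) (number of trials until the first success, k ≥ 1).

The Shannon entropy measures the uncertainty or information content of the distribution.

For a Geometric distribution with p=0.378 (number of trials until the first success, k ≥ 1):
H(X) = 1.7542 nats

(In bits, this would be 2.5307 bits.)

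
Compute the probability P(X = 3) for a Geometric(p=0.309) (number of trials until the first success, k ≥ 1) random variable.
0.147542

We have X ~ Geometric(p=0.309) (number of trials until the first success, k ≥ 1).

For a Geometric distribution, the PMF gives us the probability of each outcome.

Using the PMF formula:
P(X = 3) = 0.147542

Rounded to 4 decimal places: 0.1475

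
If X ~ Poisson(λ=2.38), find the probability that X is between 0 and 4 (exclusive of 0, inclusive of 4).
0.814072

We have X ~ Poisson(λ=2.38).

To find P(0 < X ≤ 4), we use:
P(0 < X ≤ 4) = P(X ≤ 4) - P(X ≤ 0)
                 = F(4) - F(0)
                 = 0.906623 - 0.092551
                 = 0.814072

So there's approximately a 81.4% chance that X falls in this range.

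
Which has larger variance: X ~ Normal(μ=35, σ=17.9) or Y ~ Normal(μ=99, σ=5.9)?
X has larger variance (320.4100 > 34.8100)

Compute the variance for each distribution:

X ~ Normal(μ=35, σ=17.9):
Var(X) = 320.4100

Y ~ Normal(μ=99, σ=5.9):
Var(Y) = 34.8100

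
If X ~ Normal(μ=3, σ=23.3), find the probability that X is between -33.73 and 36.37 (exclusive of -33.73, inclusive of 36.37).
0.866488

We have X ~ Normal(μ=3, σ=23.3).

To find P(-33.73 < X ≤ 36.37), we use:
P(-33.73 < X ≤ 36.37) = P(X ≤ 36.37) - P(X ≤ -33.73)
                 = F(36.37) - F(-33.73)
                 = 0.923955 - 0.057467
                 = 0.866488

So there's approximately a 86.6% chance that X falls in this range.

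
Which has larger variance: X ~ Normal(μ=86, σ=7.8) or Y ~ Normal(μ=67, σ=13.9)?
Y has larger variance (193.2100 > 60.8400)

Compute the variance for each distribution:

X ~ Normal(μ=86, σ=7.8):
Var(X) = 60.8400

Y ~ Normal(μ=67, σ=13.9):
Var(Y) = 193.2100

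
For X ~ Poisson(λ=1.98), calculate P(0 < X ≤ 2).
0.544020

We have X ~ Poisson(λ=1.98).

To find P(0 < X ≤ 2), we use:
P(0 < X ≤ 2) = P(X ≤ 2) - P(X ≤ 0)
                 = F(2) - F(0)
                 = 0.682090 - 0.138069
                 = 0.544020

So there's approximately a 54.4% chance that X falls in this range.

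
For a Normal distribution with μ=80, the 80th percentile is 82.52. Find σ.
σ = 2.9942

For X ~ Normal(μ, σ), the p-th percentile satisfies x = μ + z_p × σ,
where z_p = Φ⁻¹(p) is the standard normal quantile.

Step 1: z_{0.8} = Φ⁻¹(0.8) = 0.8416

Step 2: Solve for σ:
82.52 = 80 + 0.8416 × σ
σ = (82.52 - 80) / 0.8416
σ = 2.52 / 0.8416
σ = 2.9942

Verification: μ + z × σ = 80 + 0.8416 × 2.9942 = 82.52 ✓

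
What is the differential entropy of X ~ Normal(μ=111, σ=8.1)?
3.5108 nats

We have X ~ Normal(μ=111, σ=8.1).

The differential entropy measures the uncertainty or information content of the distribution.

For a Normal distribution with μ=111, σ=8.1:
h(X) = 3.5108 nats

(In bits, this would be 5.0650 bits.)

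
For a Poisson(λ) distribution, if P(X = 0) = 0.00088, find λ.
λ = 7.0356

For a Poisson(λ) distribution, the PMF at 0 is:
P(X = 0) = λ^0 e^(-λ) / 0! = e^(-λ)

Given P(X = 0) = 0.00088:
e^(-λ) = 0.00088
-λ = ln(0.00088)
λ = -ln(0.00088) = 7.0356

Verification: e^(-7.0356) = 0.00088 ✓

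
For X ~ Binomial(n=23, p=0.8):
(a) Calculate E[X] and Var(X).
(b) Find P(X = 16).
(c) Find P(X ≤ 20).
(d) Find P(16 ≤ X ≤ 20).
(a) E[X] = 18.4000, Var(X) = 3.6800
(b) P(X = 16) = 0.088327
(c) P(X ≤ 20) = 0.866815
(d) P(16 ≤ X ≤ 20) = 0.795309

We have X ~ Binomial(n=23, p=0.8).

(a) Moments:
E[X] = 18.4000
Var(X) = 3.6800
σ = √Var(X) = 1.9183

(b) Point probability using PMF:
P(X = 16) = 0.088327

(c) Cumulative probability using CDF:
P(X ≤ 20) = F(20) = 0.866815

(d) Range probability:
P(16 ≤ X ≤ 20) = P(X ≤ 20) - P(X ≤ 15)
                   = F(20) - F(15)
                   = 0.866815 - 0.071506
                   = 0.795309

This means approximately 79.5% of outcomes fall in the interval [16, 20].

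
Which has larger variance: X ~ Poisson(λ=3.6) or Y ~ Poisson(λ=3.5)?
X has larger variance (3.6000 > 3.5000)

Compute the variance for each distribution:

X ~ Poisson(λ=3.6):
Var(X) = 3.6000

Y ~ Poisson(λ=3.5):
Var(Y) = 3.5000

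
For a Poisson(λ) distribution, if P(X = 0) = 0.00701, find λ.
λ = 4.9604

For a Poisson(λ) distribution, the PMF at 0 is:
P(X = 0) = λ^0 e^(-λ) / 0! = e^(-λ)

Given P(X = 0) = 0.00701:
e^(-λ) = 0.00701
-λ = ln(0.00701)
λ = -ln(0.00701) = 4.9604

Verification: e^(-4.9604) = 0.00701 ✓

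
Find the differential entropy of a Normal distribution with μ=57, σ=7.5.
3.4338 nats

We have X ~ Normal(μ=57, σ=7.5).

The differential entropy measures the uncertainty or information content of the distribution.

For a Normal distribution with μ=57, σ=7.5:
h(X) = 3.4338 nats

(In bits, this would be 4.9540 bits.)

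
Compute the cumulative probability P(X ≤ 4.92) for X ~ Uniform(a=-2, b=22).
0.288333

We have X ~ Uniform(a=-2, b=22).

The CDF gives us P(X ≤ k).

Using the CDF:
P(X ≤ 4.92) = 0.288333

This means there's approximately a 28.8% chance that X is at most 4.92.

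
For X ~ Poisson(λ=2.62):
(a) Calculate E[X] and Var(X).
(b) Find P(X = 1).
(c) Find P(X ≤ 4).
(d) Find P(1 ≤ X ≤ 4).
(a) E[X] = 2.6200, Var(X) = 2.6200
(b) P(X = 1) = 0.190744
(c) P(X ≤ 4) = 0.874580
(d) P(1 ≤ X ≤ 4) = 0.801777

We have X ~ Poisson(λ=2.62).

(a) Moments:
E[X] = 2.6200
Var(X) = 2.6200
σ = √Var(X) = 1.6186

(b) Point probability using PMF:
P(X = 1) = 0.190744

(c) Cumulative probability using CDF:
P(X ≤ 4) = F(4) = 0.874580

(d) Range probability:
P(1 ≤ X ≤ 4) = P(X ≤ 4) - P(X ≤ 0)
                   = F(4) - F(0)
                   = 0.874580 - 0.072803
                   = 0.801777

This means approximately 80.2% of outcomes fall in the interval [1, 4].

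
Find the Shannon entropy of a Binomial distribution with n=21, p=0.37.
2.2115 nats

We have X ~ Binomial(n=21, p=0.37).

The Shannon entropy measures the uncertainty or information content of the distribution.

For a Binomial distribution with n=21, p=0.37:
H(X) = 2.2115 nats

(In bits, this would be 3.1906 bits.)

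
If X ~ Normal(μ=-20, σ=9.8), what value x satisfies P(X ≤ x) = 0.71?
-14.5768

We have X ~ Normal(μ=-20, σ=9.8).

We want to find x such that P(X ≤ x) = 0.71.

This is the 71st percentile, which means 71% of values fall below this point.

Using the inverse CDF (quantile function):
x = F⁻¹(0.71) = -14.5768

Verification: P(X ≤ -14.5768) = 0.71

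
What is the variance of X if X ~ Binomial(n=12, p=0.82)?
1.7712

We have X ~ Binomial(n=12, p=0.82).

For a Binomial distribution with n=12, p=0.82:
Var(X) = 1.7712

The variance measures the spread of the distribution around the mean.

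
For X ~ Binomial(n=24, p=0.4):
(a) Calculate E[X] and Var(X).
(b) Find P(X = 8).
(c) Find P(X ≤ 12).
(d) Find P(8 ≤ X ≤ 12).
(a) E[X] = 9.6000, Var(X) = 5.7600
(b) P(X = 8) = 0.135977
(c) P(X ≤ 12) = 0.885735
(d) P(8 ≤ X ≤ 12) = 0.693790

We have X ~ Binomial(n=24, p=0.4).

(a) Moments:
E[X] = 9.6000
Var(X) = 5.7600
σ = √Var(X) = 2.4000

(b) Point probability using PMF:
P(X = 8) = 0.135977

(c) Cumulative probability using CDF:
P(X ≤ 12) = F(12) = 0.885735

(d) Range probability:
P(8 ≤ X ≤ 12) = P(X ≤ 12) - P(X ≤ 7)
                   = F(12) - F(7)
                   = 0.885735 - 0.191945
                   = 0.693790

This means approximately 69.4% of outcomes fall in the interval [8, 12].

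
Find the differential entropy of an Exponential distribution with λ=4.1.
-0.4110 nats

We have X ~ Exponential(λ=4.1).

The differential entropy measures the uncertainty or information content of the distribution.

For an Exponential distribution with λ=4.1:
h(X) = -0.4110 nats

(In bits, this would be -0.5929 bits.)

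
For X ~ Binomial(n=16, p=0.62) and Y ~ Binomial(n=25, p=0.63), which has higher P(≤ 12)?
X has higher probability (P(X ≤ 12) = 0.9119 > P(Y ≤ 12) = 0.0907)

Compute P(≤ 12) for each distribution:

X ~ Binomial(n=16, p=0.62):
P(X ≤ 12) = 0.9119

Y ~ Binomial(n=25, p=0.63):
P(Y ≤ 12) = 0.0907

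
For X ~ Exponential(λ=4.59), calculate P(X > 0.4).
0.159454

We have X ~ Exponential(λ=4.59).

P(X > 0.4) = 1 - P(X ≤ 0.4)
                = 1 - F(0.4)
                = 1 - 0.840546
                = 0.159454

So there's approximately a 15.9% chance that X exceeds 0.4.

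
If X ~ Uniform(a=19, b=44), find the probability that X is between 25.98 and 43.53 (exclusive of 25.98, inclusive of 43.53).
0.702000

We have X ~ Uniform(a=19, b=44).

To find P(25.98 < X ≤ 43.53), we use:
P(25.98 < X ≤ 43.53) = P(X ≤ 43.53) - P(X ≤ 25.98)
                 = F(43.53) - F(25.98)
                 = 0.981200 - 0.279200
                 = 0.702000

So there's approximately a 70.2% chance that X falls in this range.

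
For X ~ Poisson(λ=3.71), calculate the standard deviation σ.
1.9261

We have X ~ Poisson(λ=3.71).

For a Poisson distribution with λ=3.71:
σ = √Var(X) = 1.9261

The standard deviation is the square root of the variance.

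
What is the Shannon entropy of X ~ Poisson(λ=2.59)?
1.8504 nats

We have X ~ Poisson(λ=2.59).

The Shannon entropy measures the uncertainty or information content of the distribution.

For a Poisson distribution with λ=2.59:
H(X) = 1.8504 nats

(In bits, this would be 2.6696 bits.)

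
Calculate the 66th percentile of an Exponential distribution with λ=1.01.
1.0681

We have X ~ Exponential(λ=1.01).

We want to find x such that P(X ≤ x) = 0.66.

This is the 66th percentile, which means 66% of values fall below this point.

Using the inverse CDF (quantile function):
x = F⁻¹(0.66) = 1.0681

Verification: P(X ≤ 1.0681) = 0.66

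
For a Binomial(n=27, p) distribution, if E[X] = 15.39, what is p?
p = 0.57

For a Binomial(n, p) distribution:
E[X] = n × p

Given n = 27 and E[X] = 15.39:
15.39 = 27 × p
p = 15.39 / 27 = 0.57

Verification: Binomial(27, 0.57) has E[X] = 15.39 ✓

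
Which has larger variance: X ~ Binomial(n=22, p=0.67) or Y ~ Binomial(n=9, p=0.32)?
X has larger variance (4.8642 > 1.9584)

Compute the variance for each distribution:

X ~ Binomial(n=22, p=0.67):
Var(X) = 4.8642

Y ~ Binomial(n=9, p=0.32):
Var(Y) = 1.9584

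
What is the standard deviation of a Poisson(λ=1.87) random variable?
1.3675

We have X ~ Poisson(λ=1.87).

For a Poisson distribution with λ=1.87:
σ = √Var(X) = 1.3675

The standard deviation is the square root of the variance.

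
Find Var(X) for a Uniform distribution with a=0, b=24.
48.0000

We have X ~ Uniform(a=0, b=24).

For a Uniform distribution with a=0, b=24:
Var(X) = 48.0000

The variance measures the spread of the distribution around the mean.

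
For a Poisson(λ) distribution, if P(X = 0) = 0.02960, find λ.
λ = 3.5200

For a Poisson(λ) distribution, the PMF at 0 is:
P(X = 0) = λ^0 e^(-λ) / 0! = e^(-λ)

Given P(X = 0) = 0.02960:
e^(-λ) = 0.02960
-λ = ln(0.02960)
λ = -ln(0.02960) = 3.5200

Verification: e^(-3.5200) = 0.02960 ✓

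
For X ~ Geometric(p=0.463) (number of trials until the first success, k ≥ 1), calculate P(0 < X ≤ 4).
0.916843

We have X ~ Geometric(p=0.463) (number of trials until the first success, k ≥ 1).

To find P(0 < X ≤ 4), we use:
P(0 < X ≤ 4) = P(X ≤ 4) - P(X ≤ 0)
                 = F(4) - F(0)
                 = 0.916843 - 0.000000
                 = 0.916843

So there's approximately a 91.7% chance that X falls in this range.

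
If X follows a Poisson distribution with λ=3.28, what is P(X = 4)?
0.181467

We have X ~ Poisson(λ=3.28).

For a Poisson distribution, the PMF gives us the probability of each outcome.

Using the PMF formula:
P(X = 4) = 0.181467

Rounded to 4 decimal places: 0.1815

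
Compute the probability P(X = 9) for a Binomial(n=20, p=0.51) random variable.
0.153283

We have X ~ Binomial(n=20, p=0.51).

For a Binomial distribution, the PMF gives us the probability of each outcome.

Using the PMF formula:
P(X = 9) = 0.153283

Rounded to 4 decimal places: 0.1533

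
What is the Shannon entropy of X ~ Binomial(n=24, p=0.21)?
2.1012 nats

We have X ~ Binomial(n=24, p=0.21).

The Shannon entropy measures the uncertainty or information content of the distribution.

For a Binomial distribution with n=24, p=0.21:
H(X) = 2.1012 nats

(In bits, this would be 3.0314 bits.)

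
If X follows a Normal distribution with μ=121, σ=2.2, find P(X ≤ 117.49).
0.055305

We have X ~ Normal(μ=121, σ=2.2).

The CDF gives us P(X ≤ k).

Using the CDF:
P(X ≤ 117.49) = 0.055305

This means there's approximately a 5.5% chance that X is at most 117.49.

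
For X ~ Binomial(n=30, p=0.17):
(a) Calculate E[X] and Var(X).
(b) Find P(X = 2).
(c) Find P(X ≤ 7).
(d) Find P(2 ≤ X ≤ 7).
(a) E[X] = 5.1000, Var(X) = 4.2330
(b) P(X = 2) = 0.068167
(c) P(X ≤ 7) = 0.875952
(d) P(2 ≤ X ≤ 7) = 0.849264

We have X ~ Binomial(n=30, p=0.17).

(a) Moments:
E[X] = 5.1000
Var(X) = 4.2330
σ = √Var(X) = 2.0574

(b) Point probability using PMF:
P(X = 2) = 0.068167

(c) Cumulative probability using CDF:
P(X ≤ 7) = F(7) = 0.875952

(d) Range probability:
P(2 ≤ X ≤ 7) = P(X ≤ 7) - P(X ≤ 1)
                   = F(7) - F(1)
                   = 0.875952 - 0.026688
                   = 0.849264

This means approximately 84.9% of outcomes fall in the interval [2, 7].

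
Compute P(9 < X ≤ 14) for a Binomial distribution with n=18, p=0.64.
0.773161

We have X ~ Binomial(n=18, p=0.64).

To find P(9 < X ≤ 14), we use:
P(9 < X ≤ 14) = P(X ≤ 14) - P(X ≤ 9)
                 = F(14) - F(9)
                 = 0.933550 - 0.160389
                 = 0.773161

So there's approximately a 77.3% chance that X falls in this range.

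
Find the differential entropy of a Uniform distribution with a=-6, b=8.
2.6391 nats

We have X ~ Uniform(a=-6, b=8).

The differential entropy measures the uncertainty or information content of the distribution.

For a Uniform distribution with a=-6, b=8:
h(X) = 2.6391 nats

(In bits, this would be 3.8074 bits.)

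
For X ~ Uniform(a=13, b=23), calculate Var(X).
8.3333

We have X ~ Uniform(a=13, b=23).

For a Uniform distribution with a=13, b=23:
Var(X) = 8.3333

The variance measures the spread of the distribution around the mean.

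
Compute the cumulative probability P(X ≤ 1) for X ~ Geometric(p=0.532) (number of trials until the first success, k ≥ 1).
0.532000

We have X ~ Geometric(p=0.532) (number of trials until the first success, k ≥ 1).

The CDF gives us P(X ≤ k).

Using the CDF:
P(X ≤ 1) = 0.532000

This means there's approximately a 53.2% chance that X is at most 1.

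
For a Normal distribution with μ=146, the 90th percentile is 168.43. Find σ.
σ = 17.5022

For X ~ Normal(μ, σ), the p-th percentile satisfies x = μ + z_p × σ,
where z_p = Φ⁻¹(p) is the standard normal quantile.

Step 1: z_{0.9} = Φ⁻¹(0.9) = 1.2816

Step 2: Solve for σ:
168.43 = 146 + 1.2816 × σ
σ = (168.43 - 146) / 1.2816
σ = 22.43 / 1.2816
σ = 17.5022

Verification: μ + z × σ = 146 + 1.2816 × 17.5022 = 168.43 ✓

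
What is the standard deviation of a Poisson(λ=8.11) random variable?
2.8478

We have X ~ Poisson(λ=8.11).

For a Poisson distribution with λ=8.11:
σ = √Var(X) = 2.8478

The standard deviation is the square root of the variance.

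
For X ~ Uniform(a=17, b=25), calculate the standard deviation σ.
2.3094

We have X ~ Uniform(a=17, b=25).

For a Uniform distribution with a=17, b=25:
σ = √Var(X) = 2.3094

The standard deviation is the square root of the variance.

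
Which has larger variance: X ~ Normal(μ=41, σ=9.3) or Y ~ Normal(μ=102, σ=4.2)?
X has larger variance (86.4900 > 17.6400)

Compute the variance for each distribution:

X ~ Normal(μ=41, σ=9.3):
Var(X) = 86.4900

Y ~ Normal(μ=102, σ=4.2):
Var(Y) = 17.6400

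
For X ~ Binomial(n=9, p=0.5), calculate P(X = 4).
0.246094

We have X ~ Binomial(n=9, p=0.5).

For a Binomial distribution, the PMF gives us the probability of each outcome.

Using the PMF formula:
P(X = 4) = 0.246094

Rounded to 4 decimal places: 0.2461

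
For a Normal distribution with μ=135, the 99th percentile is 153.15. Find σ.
σ = 7.8019

For X ~ Normal(μ, σ), the p-th percentile satisfies x = μ + z_p × σ,
where z_p = Φ⁻¹(p) is the standard normal quantile.

Step 1: z_{0.99} = Φ⁻¹(0.99) = 2.3263

Step 2: Solve for σ:
153.15 = 135 + 2.3263 × σ
σ = (153.15 - 135) / 2.3263
σ = 18.15 / 2.3263
σ = 7.8019

Verification: μ + z × σ = 135 + 2.3263 × 7.8019 = 153.15 ✓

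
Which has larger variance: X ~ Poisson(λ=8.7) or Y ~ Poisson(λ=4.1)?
X has larger variance (8.7000 > 4.1000)

Compute the variance for each distribution:

X ~ Poisson(λ=8.7):
Var(X) = 8.7000

Y ~ Poisson(λ=4.1):
Var(Y) = 4.1000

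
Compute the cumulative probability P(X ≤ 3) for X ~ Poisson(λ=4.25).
0.386212

We have X ~ Poisson(λ=4.25).

The CDF gives us P(X ≤ k).

Using the CDF:
P(X ≤ 3) = 0.386212

This means there's approximately a 38.6% chance that X is at most 3.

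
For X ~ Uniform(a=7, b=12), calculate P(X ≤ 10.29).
0.658000

We have X ~ Uniform(a=7, b=12).

The CDF gives us P(X ≤ k).

Using the CDF:
P(X ≤ 10.29) = 0.658000

This means there's approximately a 65.8% chance that X is at most 10.29.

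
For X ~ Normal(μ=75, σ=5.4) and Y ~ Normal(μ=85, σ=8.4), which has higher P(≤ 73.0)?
X has higher probability (P(X ≤ 73.0) = 0.3556 > P(Y ≤ 73.0) = 0.0766)

Compute P(≤ 73.0) for each distribution:

X ~ Normal(μ=75, σ=5.4):
P(X ≤ 73.0) = 0.3556

Y ~ Normal(μ=85, σ=8.4):
P(Y ≤ 73.0) = 0.0766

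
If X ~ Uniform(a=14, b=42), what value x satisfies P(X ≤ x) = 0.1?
16.8000

We have X ~ Uniform(a=14, b=42).

We want to find x such that P(X ≤ x) = 0.1.

This is the 10th percentile, which means 10% of values fall below this point.

Using the inverse CDF (quantile function):
x = F⁻¹(0.1) = 16.8000

Verification: P(X ≤ 16.8000) = 0.1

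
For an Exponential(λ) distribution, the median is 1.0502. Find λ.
λ = 0.6600

For X ~ Exponential(λ), the CDF is F(x) = 1 - e^(-λx).
The median m satisfies F(m) = 0.5:
1 - e^(-λm) = 0.5
e^(-λm) = 0.5
λm = ln(2)
m = ln(2) / λ

Given m = 1.0502:
λ = ln(2) / 1.0502 = 0.693147 / 1.0502 = 0.6600

Verification: ln(2) / 0.6600 = 1.0502 ✓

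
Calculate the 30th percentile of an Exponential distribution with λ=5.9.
0.0605

We have X ~ Exponential(λ=5.9).

We want to find x such that P(X ≤ x) = 0.3.

This is the 30th percentile, which means 30% of values fall below this point.

Using the inverse CDF (quantile function):
x = F⁻¹(0.3) = 0.0605

Verification: P(X ≤ 0.0605) = 0.3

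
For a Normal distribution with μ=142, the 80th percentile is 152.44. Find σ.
σ = 12.4046

For X ~ Normal(μ, σ), the p-th percentile satisfies x = μ + z_p × σ,
where z_p = Φ⁻¹(p) is the standard normal quantile.

Step 1: z_{0.8} = Φ⁻¹(0.8) = 0.8416

Step 2: Solve for σ:
152.44 = 142 + 0.8416 × σ
σ = (152.44 - 142) / 0.8416
σ = 10.44 / 0.8416
σ = 12.4046

Verification: μ + z × σ = 142 + 0.8416 × 12.4046 = 152.44 ✓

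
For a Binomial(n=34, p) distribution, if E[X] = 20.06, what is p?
p = 0.59

For a Binomial(n, p) distribution:
E[X] = n × p

Given n = 34 and E[X] = 20.06:
20.06 = 34 × p
p = 20.06 / 34 = 0.59

Verification: Binomial(34, 0.59) has E[X] = 20.06 ✓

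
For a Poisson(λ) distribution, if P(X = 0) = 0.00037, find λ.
λ = 7.9020

For a Poisson(λ) distribution, the PMF at 0 is:
P(X = 0) = λ^0 e^(-λ) / 0! = e^(-λ)

Given P(X = 0) = 0.00037:
e^(-λ) = 0.00037
-λ = ln(0.00037)
λ = -ln(0.00037) = 7.9020

Verification: e^(-7.9020) = 0.00037 ✓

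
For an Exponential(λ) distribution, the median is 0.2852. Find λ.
λ = 2.4304

For X ~ Exponential(λ), the CDF is F(x) = 1 - e^(-λx).
The median m satisfies F(m) = 0.5:
1 - e^(-λm) = 0.5
e^(-λm) = 0.5
λm = ln(2)
m = ln(2) / λ

Given m = 0.2852:
λ = ln(2) / 0.2852 = 0.693147 / 0.2852 = 2.4304

Verification: ln(2) / 2.4304 = 0.2852 ✓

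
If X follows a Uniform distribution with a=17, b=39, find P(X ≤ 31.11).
0.641364

We have X ~ Uniform(a=17, b=39).

The CDF gives us P(X ≤ k).

Using the CDF:
P(X ≤ 31.11) = 0.641364

This means there's approximately a 64.1% chance that X is at most 31.11.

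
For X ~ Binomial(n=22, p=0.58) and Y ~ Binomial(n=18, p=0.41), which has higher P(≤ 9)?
Y has higher probability (P(Y ≤ 9) = 0.8451 > P(X ≤ 9) = 0.0804)

Compute P(≤ 9) for each distribution:

X ~ Binomial(n=22, p=0.58):
P(X ≤ 9) = 0.0804

Y ~ Binomial(n=18, p=0.41):
P(Y ≤ 9) = 0.8451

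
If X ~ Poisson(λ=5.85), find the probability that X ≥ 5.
0.694364

We have X ~ Poisson(λ=5.85).

For discrete distributions, P(X ≥ 5) = 1 - P(X ≤ 4).

P(X ≤ 4) = 0.305636
P(X ≥ 5) = 1 - 0.305636 = 0.694364

So there's approximately a 69.4% chance that X is at least 5.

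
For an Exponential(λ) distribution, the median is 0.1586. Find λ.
λ = 4.3704

For X ~ Exponential(λ), the CDF is F(x) = 1 - e^(-λx).
The median m satisfies F(m) = 0.5:
1 - e^(-λm) = 0.5
e^(-λm) = 0.5
λm = ln(2)
m = ln(2) / λ

Given m = 0.1586:
λ = ln(2) / 0.1586 = 0.693147 / 0.1586 = 4.3704

Verification: ln(2) / 4.3704 = 0.1586 ✓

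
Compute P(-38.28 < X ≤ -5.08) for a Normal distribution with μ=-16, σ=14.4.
0.714969

We have X ~ Normal(μ=-16, σ=14.4).

To find P(-38.28 < X ≤ -5.08), we use:
P(-38.28 < X ≤ -5.08) = P(X ≤ -5.08) - P(X ≤ -38.28)
                 = F(-5.08) - F(-38.28)
                 = 0.775874 - 0.060905
                 = 0.714969

So there's approximately a 71.5% chance that X falls in this range.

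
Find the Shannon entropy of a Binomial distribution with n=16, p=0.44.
2.1041 nats

We have X ~ Binomial(n=16, p=0.44).

The Shannon entropy measures the uncertainty or information content of the distribution.

For a Binomial distribution with n=16, p=0.44:
H(X) = 2.1041 nats

(In bits, this would be 3.0356 bits.)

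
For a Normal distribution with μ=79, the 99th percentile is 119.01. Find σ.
σ = 17.1986

For X ~ Normal(μ, σ), the p-th percentile satisfies x = μ + z_p × σ,
where z_p = Φ⁻¹(p) is the standard normal quantile.

Step 1: z_{0.99} = Φ⁻¹(0.99) = 2.3263

Step 2: Solve for σ:
119.01 = 79 + 2.3263 × σ
σ = (119.01 - 79) / 2.3263
σ = 40.01 / 2.3263
σ = 17.1986

Verification: μ + z × σ = 79 + 2.3263 × 17.1986 = 119.01 ✓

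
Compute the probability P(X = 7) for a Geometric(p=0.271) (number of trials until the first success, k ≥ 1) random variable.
0.040676

We have X ~ Geometric(p=0.271) (number of trials until the first success, k ≥ 1).

For a Geometric distribution, the PMF gives us the probability of each outcome.

Using the PMF formula:
P(X = 7) = 0.040676

Rounded to 4 decimal places: 0.0407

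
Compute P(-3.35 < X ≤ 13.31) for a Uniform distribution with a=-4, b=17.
0.793333

We have X ~ Uniform(a=-4, b=17).

To find P(-3.35 < X ≤ 13.31), we use:
P(-3.35 < X ≤ 13.31) = P(X ≤ 13.31) - P(X ≤ -3.35)
                 = F(13.31) - F(-3.35)
                 = 0.824286 - 0.030952
                 = 0.793333

So there's approximately a 79.3% chance that X falls in this range.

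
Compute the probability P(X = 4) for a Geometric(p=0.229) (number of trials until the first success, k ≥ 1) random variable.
0.104954

We have X ~ Geometric(p=0.229) (number of trials until the first success, k ≥ 1).

For a Geometric distribution, the PMF gives us the probability of each outcome.

Using the PMF formula:
P(X = 4) = 0.104954

Rounded to 4 decimal places: 0.1050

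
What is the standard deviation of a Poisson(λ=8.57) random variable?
2.9275

We have X ~ Poisson(λ=8.57).

For a Poisson distribution with λ=8.57:
σ = √Var(X) = 2.9275

The standard deviation is the square root of the variance.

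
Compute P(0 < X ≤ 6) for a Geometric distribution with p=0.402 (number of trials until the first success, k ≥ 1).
0.954269

We have X ~ Geometric(p=0.402) (number of trials until the first success, k ≥ 1).

To find P(0 < X ≤ 6), we use:
P(0 < X ≤ 6) = P(X ≤ 6) - P(X ≤ 0)
                 = F(6) - F(0)
                 = 0.954269 - 0.000000
                 = 0.954269

So there's approximately a 95.4% chance that X falls in this range.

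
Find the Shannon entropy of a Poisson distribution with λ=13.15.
2.7005 nats

We have X ~ Poisson(λ=13.15).

The Shannon entropy measures the uncertainty or information content of the distribution.

For a Poisson distribution with λ=13.15:
H(X) = 2.7005 nats

(In bits, this would be 3.8961 bits.)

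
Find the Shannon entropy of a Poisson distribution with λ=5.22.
2.2269 nats

We have X ~ Poisson(λ=5.22).

The Shannon entropy measures the uncertainty or information content of the distribution.

For a Poisson distribution with λ=5.22:
H(X) = 2.2269 nats

(In bits, this would be 3.2127 bits.)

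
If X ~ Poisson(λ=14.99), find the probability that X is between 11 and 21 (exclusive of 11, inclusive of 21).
0.761776

We have X ~ Poisson(λ=14.99).

To find P(11 < X ≤ 21), we use:
P(11 < X ≤ 21) = P(X ≤ 21) - P(X ≤ 11)
                 = F(21) - F(11)
                 = 0.947192 - 0.185416
                 = 0.761776

So there's approximately a 76.2% chance that X falls in this range.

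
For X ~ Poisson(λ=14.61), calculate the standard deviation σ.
3.8223

We have X ~ Poisson(λ=14.61).

For a Poisson distribution with λ=14.61:
σ = √Var(X) = 3.8223

The standard deviation is the square root of the variance.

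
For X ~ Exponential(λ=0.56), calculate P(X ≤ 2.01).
0.675542

We have X ~ Exponential(λ=0.56).

The CDF gives us P(X ≤ k).

Using the CDF:
P(X ≤ 2.01) = 0.675542

This means there's approximately a 67.6% chance that X is at most 2.01.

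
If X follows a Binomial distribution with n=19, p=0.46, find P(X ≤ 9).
0.638292

We have X ~ Binomial(n=19, p=0.46).

The CDF gives us P(X ≤ k).

Using the CDF:
P(X ≤ 9) = 0.638292

This means there's approximately a 63.8% chance that X is at most 9.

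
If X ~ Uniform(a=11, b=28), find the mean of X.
19.5000

We have X ~ Uniform(a=11, b=28).

For a Uniform distribution with a=11, b=28:
E[X] = 19.5000

This is the expected (average) value of X.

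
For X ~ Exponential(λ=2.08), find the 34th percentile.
0.1998

We have X ~ Exponential(λ=2.08).

We want to find x such that P(X ≤ x) = 0.34.

This is the 34th percentile, which means 34% of values fall below this point.

Using the inverse CDF (quantile function):
x = F⁻¹(0.34) = 0.1998

Verification: P(X ≤ 0.1998) = 0.34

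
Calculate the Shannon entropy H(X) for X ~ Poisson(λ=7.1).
2.3862 nats

We have X ~ Poisson(λ=7.1).

The Shannon entropy measures the uncertainty or information content of the distribution.

For a Poisson distribution with λ=7.1:
H(X) = 2.3862 nats

(In bits, this would be 3.4425 bits.)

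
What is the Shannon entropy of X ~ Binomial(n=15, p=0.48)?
2.0785 nats

We have X ~ Binomial(n=15, p=0.48).

The Shannon entropy measures the uncertainty or information content of the distribution.

For a Binomial distribution with n=15, p=0.48:
H(X) = 2.0785 nats

(In bits, this would be 2.9987 bits.)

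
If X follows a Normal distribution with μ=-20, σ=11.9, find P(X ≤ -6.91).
0.864334

We have X ~ Normal(μ=-20, σ=11.9).

The CDF gives us P(X ≤ k).

Using the CDF:
P(X ≤ -6.91) = 0.864334

This means there's approximately a 86.4% chance that X is at most -6.91.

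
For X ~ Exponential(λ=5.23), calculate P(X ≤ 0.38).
0.862949

We have X ~ Exponential(λ=5.23).

The CDF gives us P(X ≤ k).

Using the CDF:
P(X ≤ 0.38) = 0.862949

This means there's approximately a 86.3% chance that X is at most 0.38.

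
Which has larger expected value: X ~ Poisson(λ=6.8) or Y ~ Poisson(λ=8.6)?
Y has larger mean (8.6000 > 6.8000)

Compute the expected value for each distribution:

X ~ Poisson(λ=6.8):
E[X] = 6.8000

Y ~ Poisson(λ=8.6):
E[Y] = 8.6000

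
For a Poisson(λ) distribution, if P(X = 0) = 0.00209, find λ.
λ = 6.1706

For a Poisson(λ) distribution, the PMF at 0 is:
P(X = 0) = λ^0 e^(-λ) / 0! = e^(-λ)

Given P(X = 0) = 0.00209:
e^(-λ) = 0.00209
-λ = ln(0.00209)
λ = -ln(0.00209) = 6.1706

Verification: e^(-6.1706) = 0.00209 ✓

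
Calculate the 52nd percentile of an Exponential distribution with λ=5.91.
0.1242

We have X ~ Exponential(λ=5.91).

We want to find x such that P(X ≤ x) = 0.52.

This is the 52nd percentile, which means 52% of values fall below this point.

Using the inverse CDF (quantile function):
x = F⁻¹(0.52) = 0.1242

Verification: P(X ≤ 0.1242) = 0.52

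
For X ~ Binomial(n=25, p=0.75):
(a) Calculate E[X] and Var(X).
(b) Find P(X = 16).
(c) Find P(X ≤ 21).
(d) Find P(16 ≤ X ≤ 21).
(a) E[X] = 18.7500, Var(X) = 4.6875
(b) P(X = 16) = 0.078109
(c) P(X ≤ 21) = 0.903786
(d) P(16 ≤ X ≤ 21) = 0.832458

We have X ~ Binomial(n=25, p=0.75).

(a) Moments:
E[X] = 18.7500
Var(X) = 4.6875
σ = √Var(X) = 2.1651

(b) Point probability using PMF:
P(X = 16) = 0.078109

(c) Cumulative probability using CDF:
P(X ≤ 21) = F(21) = 0.903786

(d) Range probability:
P(16 ≤ X ≤ 21) = P(X ≤ 21) - P(X ≤ 15)
                   = F(21) - F(15)
                   = 0.903786 - 0.071328
                   = 0.832458

This means approximately 83.2% of outcomes fall in the interval [16, 21].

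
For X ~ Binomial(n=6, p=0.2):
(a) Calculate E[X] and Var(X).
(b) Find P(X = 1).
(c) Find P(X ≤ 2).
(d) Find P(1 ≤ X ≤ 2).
(a) E[X] = 1.2000, Var(X) = 0.9600
(b) P(X = 1) = 0.393216
(c) P(X ≤ 2) = 0.901120
(d) P(1 ≤ X ≤ 2) = 0.638976

We have X ~ Binomial(n=6, p=0.2).

(a) Moments:
E[X] = 1.2000
Var(X) = 0.9600
σ = √Var(X) = 0.9798

(b) Point probability using PMF:
P(X = 1) = 0.393216

(c) Cumulative probability using CDF:
P(X ≤ 2) = F(2) = 0.901120

(d) Range probability:
P(1 ≤ X ≤ 2) = P(X ≤ 2) - P(X ≤ 0)
                   = F(2) - F(0)
                   = 0.901120 - 0.262144
                   = 0.638976

This means approximately 63.9% of outcomes fall in the interval [1, 2].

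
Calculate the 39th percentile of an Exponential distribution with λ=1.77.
0.2793

We have X ~ Exponential(λ=1.77).

We want to find x such that P(X ≤ x) = 0.39.

This is the 39th percentile, which means 39% of values fall below this point.

Using the inverse CDF (quantile function):
x = F⁻¹(0.39) = 0.2793

Verification: P(X ≤ 0.2793) = 0.39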